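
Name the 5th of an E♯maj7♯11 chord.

B#

Root of E♯maj7♯11 = E#. The 5th is a perfect 5th: E# up a perfect 5th → B#.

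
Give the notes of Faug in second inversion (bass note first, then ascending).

C# – F – A

Faug = F–A–C#; second inversion → fifth (C#) lowest.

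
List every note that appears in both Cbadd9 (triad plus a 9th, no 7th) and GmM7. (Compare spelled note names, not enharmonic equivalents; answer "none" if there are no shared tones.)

Cbadd9: Cb Eb Gb Db
GmM7: G Bb D F#
Common to both → none.

none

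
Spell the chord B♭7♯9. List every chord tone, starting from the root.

Bb  D  F  Ab  C#

B♭7♯9: dominant seventh sharp nine on Bb.
Bb — root
D — major 3rd
F — perfect 5th
Ab — minor 7th
C# — augmented 9th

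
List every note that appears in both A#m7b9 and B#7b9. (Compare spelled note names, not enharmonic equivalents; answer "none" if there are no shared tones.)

A#m7b9: A# C# E# G# B
B#7b9: B# D## F## A# C#
Common to both → A#, C#.

A#, C#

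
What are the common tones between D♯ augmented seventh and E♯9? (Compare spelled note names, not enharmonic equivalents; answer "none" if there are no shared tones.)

D#, F##

D♯ augmented seventh: D# F## A## C#
E♯9: E# G## B# D# F##
Common to both → D#, F##.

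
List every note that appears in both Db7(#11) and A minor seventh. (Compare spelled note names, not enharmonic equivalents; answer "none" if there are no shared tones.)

G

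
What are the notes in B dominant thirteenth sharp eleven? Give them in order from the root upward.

B, D-sharp, F-sharp, A, C-sharp, E-sharp, G-sharp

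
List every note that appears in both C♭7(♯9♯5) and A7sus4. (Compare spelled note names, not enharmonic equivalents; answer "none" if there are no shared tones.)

G, D

C♭7(♯9♯5): Cb Eb G Bbb D
A7sus4: A D E G
Common to both → G, D.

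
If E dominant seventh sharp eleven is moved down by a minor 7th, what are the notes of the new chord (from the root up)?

Transposed root: E → F-sharp (minor 7th down). So we spell F-sharp dominant seventh sharp eleven:
F-sharp — root
A-sharp — major 3rd
C-sharp — perfect 5th
E — minor 7th
B-sharp — augmented 11th

F-sharp A-sharp C-sharp E B-sharp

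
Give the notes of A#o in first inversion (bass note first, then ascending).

In root position, A#o is A#–C#–E.
First inversion puts the third (C#) in the bass.

C# E A#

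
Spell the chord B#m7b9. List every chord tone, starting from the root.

B#m7b9: minor seventh flat nine on B#.
- root: B#
- minor 3rd: D#
- perfect 5th: F##
- minor 7th: A#
- minor 9th: C#

B#, D#, F##, A#, C#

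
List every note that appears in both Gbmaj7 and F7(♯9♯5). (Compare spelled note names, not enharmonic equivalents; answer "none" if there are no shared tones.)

F

Gbmaj7 = Gb, Bb, Db, F.
F7(♯9♯5) = F, A, C#, Eb, G#.
Shared: F.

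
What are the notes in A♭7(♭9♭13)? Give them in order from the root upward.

Root Ab, quality dominant seventh flat nine flat thirteen:
Ab — root
C — major 3rd
Eb — perfect 5th
Gb — minor 7th
Bbb — minor 9th
Fb — minor 13th

Ab, C, Eb, Gb, Bbb, Fb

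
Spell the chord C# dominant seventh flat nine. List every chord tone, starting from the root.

C# E# G# B D

C# dominant seventh flat nine: dominant seventh flat nine on C#.
- root: C#
- major 3rd: E#
- perfect 5th: G#
- minor 7th: B
- minor 9th: D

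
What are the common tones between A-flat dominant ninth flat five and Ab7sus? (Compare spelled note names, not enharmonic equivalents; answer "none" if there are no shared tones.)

A-flat dominant ninth flat five = Ab, C, Ebb, Gb, Bb.
Ab7sus = Ab, Db, Eb, Gb.
Shared: Ab, Gb.

Ab Gb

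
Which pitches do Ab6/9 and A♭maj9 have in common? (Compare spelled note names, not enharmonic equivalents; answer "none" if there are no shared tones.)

Ab  C  Eb  Bb

Ab6/9: Ab C Eb F Bb
A♭maj9: Ab C Eb G Bb
Common to both → Ab, C, Eb, Bb.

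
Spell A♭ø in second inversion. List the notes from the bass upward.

E𝄫 – G♭ – A♭ – C♭

In root position, A♭ø is A♭–C♭–E𝄫–G♭.
Second inversion puts the fifth (E𝄫) in the bass.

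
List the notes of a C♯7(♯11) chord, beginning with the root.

C♯7(♯11): dominant seventh sharp eleven on C#.
- root: C#
- major 3rd: E#
- perfect 5th: G#
- minor 7th: B
- augmented 11th: F##

C#, E#, G#, B, F##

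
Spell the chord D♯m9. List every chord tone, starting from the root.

D#, F#, A#, C#, E#

D♯m9: minor ninth on D#.
root → D#
3rd (minor 3rd) → F#
5th (perfect 5th) → A#
7th (minor 7th) → C#
9th (major 9th) → E#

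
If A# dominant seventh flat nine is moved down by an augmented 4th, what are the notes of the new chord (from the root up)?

E, G#, B, D, F

An augmented 4th down from A# is E, so the new chord is E dominant seventh flat nine.
root → E
3rd (major 3rd) → G#
5th (perfect 5th) → B
7th (minor 7th) → D
9th (minor 9th) → F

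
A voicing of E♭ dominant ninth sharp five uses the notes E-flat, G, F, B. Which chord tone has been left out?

E♭ dominant ninth sharp five = E-flat, G, B, D-flat, F. The voicing lacks the 7th (minor 7th), D-flat.

D-flat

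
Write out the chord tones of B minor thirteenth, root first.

B  D  F#  A  C#  E  G#

B minor thirteenth: minor thirteenth on B.
- root: B
- minor 3rd: D
- perfect 5th: F#
- minor 7th: A
- major 9th: C#
- perfect 11th: E
- major 13th: G#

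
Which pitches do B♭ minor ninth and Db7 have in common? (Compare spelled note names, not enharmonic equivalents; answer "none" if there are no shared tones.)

Db, F, Ab

B♭ minor ninth = Bb, Db, F, Ab, C.
Db7 = Db, F, Ab, Cb.
Shared: Db, F, Ab.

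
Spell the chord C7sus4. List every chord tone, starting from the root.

C7sus4 is a dominant seventh suspended fourth built on C.
Root: C
Perfect 4th (4th): F
Perfect 5th (5th): G
Minor 7th (7th): Bb

C, F, G, Bb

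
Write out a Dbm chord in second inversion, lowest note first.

Ab  Db  Fb

In root position, Dbm is Db–Fb–Ab.
Second inversion puts the fifth (Ab) in the bass.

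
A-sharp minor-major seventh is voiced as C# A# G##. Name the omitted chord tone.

A-sharp minor-major seventh = A#, C#, E#, G##. The voicing lacks the 5th (perfect 5th), E#.

E#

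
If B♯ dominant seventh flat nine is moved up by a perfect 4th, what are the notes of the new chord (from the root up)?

A perfect 4th up from B-sharp is E-sharp, so the new chord is E-sharp dominant seventh flat nine.
root → E-sharp
3rd (major 3rd) → G-double-sharp
5th (perfect 5th) → B-sharp
7th (minor 7th) → D-sharp
9th (minor 9th) → F-sharp

E-sharp – G-double-sharp – B-sharp – D-sharp – F-sharp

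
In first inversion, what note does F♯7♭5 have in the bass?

F♯7♭5 = F#–A#–C–E. First inversion → third in the bass = A#.

A#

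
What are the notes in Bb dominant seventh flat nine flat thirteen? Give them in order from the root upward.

Bb dominant seventh flat nine flat thirteen: dominant seventh flat nine flat thirteen on B-flat.
Root: B-flat
Major 3rd (3rd): D
Perfect 5th (5th): F
Minor 7th (7th): A-flat
Minor 9th (9th): C-flat
Minor 13th (13th): G-flat

B-flat  D  F  A-flat  C-flat  G-flat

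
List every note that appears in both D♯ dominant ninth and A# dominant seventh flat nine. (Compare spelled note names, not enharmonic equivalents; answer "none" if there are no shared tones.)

A-sharp, E-sharp

D♯ dominant ninth = D-sharp, F-double-sharp, A-sharp, C-sharp, E-sharp.
A# dominant seventh flat nine = A-sharp, C-double-sharp, E-sharp, G-sharp, B.
Shared: A-sharp, E-sharp.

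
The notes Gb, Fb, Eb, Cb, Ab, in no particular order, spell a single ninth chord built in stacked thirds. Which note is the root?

Arranged so that each adjacent pair is a third by letter name: Fb – Ab – Cb – Eb – Gb.
The bottom of that stack, Fb, is the root (this is Fb major ninth).

Fb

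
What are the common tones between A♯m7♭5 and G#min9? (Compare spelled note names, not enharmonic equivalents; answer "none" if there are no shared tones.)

A♯  G♯

A♯m7♭5: A♯ C♯ E G♯
G#min9: G♯ B D♯ F♯ A♯
Common to both → A♯, G♯.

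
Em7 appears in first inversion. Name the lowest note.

Em7 = E–G–B–D. First inversion → third in the bass = G.

G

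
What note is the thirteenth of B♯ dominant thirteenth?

G##

Root of B♯ dominant thirteenth = B#. The 13th is a major 13th: B# up a major 13th → G##.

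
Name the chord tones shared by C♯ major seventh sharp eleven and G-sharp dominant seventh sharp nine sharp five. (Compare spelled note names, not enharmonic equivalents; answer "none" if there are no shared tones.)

G-sharp, B-sharp

C♯ major seventh sharp eleven: C-sharp E-sharp G-sharp B-sharp F-double-sharp
G-sharp dominant seventh sharp nine sharp five: G-sharp B-sharp D-double-sharp F-sharp A-double-sharp
Common to both → G-sharp, B-sharp.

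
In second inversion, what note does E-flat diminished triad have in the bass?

E-flat diminished triad = E-flat–G-flat–B-double-flat. Second inversion → fifth in the bass = B-double-flat.

B-double-flat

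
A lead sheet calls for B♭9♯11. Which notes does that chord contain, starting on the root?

Root Bb, quality dominant ninth sharp eleven:
root → Bb
3rd (major 3rd) → D
5th (perfect 5th) → F
7th (minor 7th) → Ab
9th (major 9th) → C
11th (augmented 11th) → E

Bb – D – F – Ab – C – E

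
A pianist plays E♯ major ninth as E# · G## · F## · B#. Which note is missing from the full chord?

D##

E♯ major ninth = E#, G##, B#, D##, F##. The voicing lacks the 7th (major 7th), D##.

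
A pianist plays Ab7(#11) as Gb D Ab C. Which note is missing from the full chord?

Eb

The full Ab7(#11) chord is Ab, C, Eb, Gb, D.
Comparing with the voicing, the perfect 5th (5th) — Eb — is absent.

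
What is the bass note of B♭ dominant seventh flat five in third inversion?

A-flat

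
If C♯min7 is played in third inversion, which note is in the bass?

B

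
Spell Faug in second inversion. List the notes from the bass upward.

In root position, Faug is F–A–C♯.
Second inversion puts the fifth (C♯) in the bass.

C♯ – F – A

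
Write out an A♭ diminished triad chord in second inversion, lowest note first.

In root position, A♭ diminished triad is A-flat–C-flat–E-double-flat.
Second inversion puts the fifth (E-double-flat) in the bass.

E-double-flat A-flat C-flat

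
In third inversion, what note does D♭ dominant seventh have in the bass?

D♭ dominant seventh in root position is D-flat–F–A-flat–C-flat.
Third inversion places the seventh in the bass, which is C-flat.

C-flat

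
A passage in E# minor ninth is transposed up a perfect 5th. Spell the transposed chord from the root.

A perfect 5th up from E-sharp is B-sharp, so the new chord is B-sharp minor ninth.
root → B-sharp
3rd (minor 3rd) → D-sharp
5th (perfect 5th) → F-double-sharp
7th (minor 7th) → A-sharp
9th (major 9th) → C-double-sharp

B-sharp D-sharp F-double-sharp A-sharp C-double-sharp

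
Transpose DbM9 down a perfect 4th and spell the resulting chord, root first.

A perfect 4th down from Db is Ab, so the new chord is Ab major ninth.
Root: Ab
Major 3rd (3rd): C
Perfect 5th (5th): Eb
Major 7th (7th): G
Major 9th (9th): Bb

Ab – C – Eb – G – Bb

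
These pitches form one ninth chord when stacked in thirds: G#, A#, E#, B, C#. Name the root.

A#

Arranged so that each adjacent pair is a third by letter name: A# – C# – E# – G# – B.
The bottom of that stack, A#, is the root (this is A# minor seventh flat nine).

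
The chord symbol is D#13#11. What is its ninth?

Root of D#13#11 = D♯. The 9th is a major 9th: D♯ up a major 9th → E♯.

E♯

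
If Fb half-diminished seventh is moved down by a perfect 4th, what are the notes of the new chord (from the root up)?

C-flat E-double-flat G-double-flat B-double-flat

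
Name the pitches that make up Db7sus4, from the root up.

Root D♭, quality dominant seventh suspended fourth:
D♭ — root
G♭ — perfect 4th
A♭ — perfect 5th
C♭ — minor 7th

D♭  G♭  A♭  C♭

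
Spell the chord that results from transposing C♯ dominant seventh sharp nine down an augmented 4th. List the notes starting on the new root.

An augmented 4th down from C-sharp is G, so the new chord is G dominant seventh sharp nine.
G — root
B — major 3rd
D — perfect 5th
F — minor 7th
A-sharp — augmented 9th

G B D F A-sharp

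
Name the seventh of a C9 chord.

Bb

Root of C9 = C. The 7th is a minor 7th: C up a minor 7th → Bb.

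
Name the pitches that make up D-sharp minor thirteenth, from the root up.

D-sharp F-sharp A-sharp C-sharp E-sharp G-sharp B-sharp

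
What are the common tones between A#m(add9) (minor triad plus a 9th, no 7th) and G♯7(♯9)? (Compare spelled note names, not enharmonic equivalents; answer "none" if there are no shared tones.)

B#

A#m(add9) = A#, C#, E#, B#.
G♯7(♯9) = G#, B#, D#, F#, A##.
Shared: B#.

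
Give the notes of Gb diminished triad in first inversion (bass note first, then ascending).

B-double-flat – D-double-flat – G-flat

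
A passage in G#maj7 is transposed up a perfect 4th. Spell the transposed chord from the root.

C#, E#, G#, B#

G# up a perfect 4th → C#. New chord: C# major seventh.
C# — root
E# — major 3rd
G# — perfect 5th
B# — major 7th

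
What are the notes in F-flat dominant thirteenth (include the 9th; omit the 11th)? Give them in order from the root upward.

F-flat dominant thirteenth is a dominant thirteenth built on F-flat.
Root: F-flat
Major 3rd (3rd): A-flat
Perfect 5th (5th): C-flat
Minor 7th (7th): E-double-flat
Major 9th (9th): G-flat
Major 13th (13th): D-flat

F-flat  A-flat  C-flat  E-double-flat  G-flat  D-flat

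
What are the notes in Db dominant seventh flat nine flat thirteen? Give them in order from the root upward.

Db, F, Ab, Cb, Ebb, Bbb

Root Db, quality dominant seventh flat nine flat thirteen:
Root: Db
Major 3rd (3rd): F
Perfect 5th (5th): Ab
Minor 7th (7th): Cb
Minor 9th (9th): Ebb
Minor 13th (13th): Bbb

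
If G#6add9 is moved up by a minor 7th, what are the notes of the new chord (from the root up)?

F#, A#, C#, D#, G#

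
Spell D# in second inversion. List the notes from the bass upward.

In root position, D# is D#–F##–A#.
Second inversion puts the fifth (A#) in the bass.

A# D# F##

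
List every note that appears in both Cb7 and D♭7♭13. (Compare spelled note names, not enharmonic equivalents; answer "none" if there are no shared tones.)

Cb Bbb

Cb7: Cb Eb Gb Bbb
D♭7♭13: Db F Ab Cb Bbb
Common to both → Cb, Bbb.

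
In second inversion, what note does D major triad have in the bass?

D major triad in root position is D–F-sharp–A.
Second inversion places the fifth in the bass, which is A.

A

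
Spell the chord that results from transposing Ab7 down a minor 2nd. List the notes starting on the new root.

Ab down a minor 2nd → G. New chord: G dominant seventh.
root → G
3rd (major 3rd) → B
5th (perfect 5th) → D
7th (minor 7th) → F

G, B, D, F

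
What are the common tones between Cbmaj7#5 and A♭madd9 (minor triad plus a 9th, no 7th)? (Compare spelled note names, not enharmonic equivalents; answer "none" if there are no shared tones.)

Cb, Eb, Bb

Cbmaj7#5 = Cb, Eb, G, Bb.
A♭madd9 = Ab, Cb, Eb, Bb.
Shared: Cb, Eb, Bb.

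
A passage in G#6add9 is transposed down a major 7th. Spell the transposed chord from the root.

G♯ down a major 7th → A. New chord: A six-nine.
- root: A
- major 3rd: C♯
- perfect 5th: E
- major 6th: F♯
- major 9th: B

A, C♯, E, F♯, B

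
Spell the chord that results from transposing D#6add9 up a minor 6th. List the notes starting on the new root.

B – D# – F# – G# – C#

D# up a minor 6th → B. New chord: B six-nine.
- root: B
- major 3rd: D#
- perfect 5th: F#
- major 6th: G#
- major 9th: C#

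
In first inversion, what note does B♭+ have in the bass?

D

B♭+ in root position is Bb–D–F#.
First inversion places the third in the bass, which is D.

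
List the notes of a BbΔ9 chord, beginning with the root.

BbΔ9 is a major ninth built on Bb.
Bb — root
D — major 3rd
F — perfect 5th
A — major 7th
C — major 9th

Bb  D  F  A  C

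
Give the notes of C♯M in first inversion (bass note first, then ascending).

In root position, C♯M is C#–E#–G#.
First inversion puts the third (E#) in the bass.

E#, G#, C#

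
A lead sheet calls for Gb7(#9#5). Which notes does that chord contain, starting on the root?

Gb, Bb, D, Fb, A

Gb7(#9#5) is a dominant seventh sharp nine sharp five built on Gb.
Root: Gb
Major 3rd (3rd): Bb
Augmented 5th (5th): D
Minor 7th (7th): Fb
Augmented 9th (9th): A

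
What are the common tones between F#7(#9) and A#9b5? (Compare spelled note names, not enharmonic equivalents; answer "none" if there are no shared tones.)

F#7(#9) = F#, A#, C#, E, G##.
A#9b5 = A#, C##, E, G#, B#.
Shared: A#, E.

A#, E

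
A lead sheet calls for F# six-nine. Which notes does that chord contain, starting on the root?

F-sharp A-sharp C-sharp D-sharp G-sharp

Root F-sharp, quality six-nine:
F-sharp — root
A-sharp — major 3rd
C-sharp — perfect 5th
D-sharp — major 6th
G-sharp — major 9th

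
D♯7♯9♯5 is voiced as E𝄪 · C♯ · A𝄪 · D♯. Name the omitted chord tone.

F𝄪

D♯7♯9♯5 = D♯, F𝄪, A𝄪, C♯, E𝄪. The voicing lacks the 3rd (major 3rd), F𝄪.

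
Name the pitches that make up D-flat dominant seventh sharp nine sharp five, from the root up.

Db F A Cb E

D-flat dominant seventh sharp nine sharp five: dominant seventh sharp nine sharp five on Db.
Db — root
F — major 3rd
A — augmented 5th
Cb — minor 7th
E — augmented 9th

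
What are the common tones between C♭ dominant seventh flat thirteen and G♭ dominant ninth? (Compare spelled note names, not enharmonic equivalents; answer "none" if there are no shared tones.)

C♭ dominant seventh flat thirteen = Cb, Eb, Gb, Bbb, Abb.
G♭ dominant ninth = Gb, Bb, Db, Fb, Ab.
Shared: Gb.

Gb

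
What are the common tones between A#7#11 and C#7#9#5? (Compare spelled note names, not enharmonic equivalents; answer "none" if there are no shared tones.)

A#7#11: A# C## E# G# D##
C#7#9#5: C# E# G## B D##
Common to both → E#, D##.

E# D##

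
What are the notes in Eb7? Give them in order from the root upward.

Root Eb, quality dominant seventh:
Eb — root
G — major 3rd
Bb — perfect 5th
Db — minor 7th

Eb G Bb Db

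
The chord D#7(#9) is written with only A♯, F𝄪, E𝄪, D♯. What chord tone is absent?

The full D#7(#9) chord is D♯, F𝄪, A♯, C♯, E𝄪.
Comparing with the voicing, the minor 7th (7th) — C♯ — is absent.

C♯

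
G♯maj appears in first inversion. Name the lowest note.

B#

G♯maj in root position is G#–B#–D#.
First inversion places the third in the bass, which is B#.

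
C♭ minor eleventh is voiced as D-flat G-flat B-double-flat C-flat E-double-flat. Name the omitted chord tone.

F-flat

The full C♭ minor eleventh chord is C-flat, E-double-flat, G-flat, B-double-flat, D-flat, F-flat.
Comparing with the voicing, the perfect 11th (11th) — F-flat — is absent.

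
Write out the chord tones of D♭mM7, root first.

Db – Fb – Ab – C

D♭mM7 is a minor-major seventh built on Db.
Root: Db
Minor 3rd (3rd): Fb
Perfect 5th (5th): Ab
Major 7th (7th): C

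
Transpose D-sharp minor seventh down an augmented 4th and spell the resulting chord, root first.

D♯ down an augmented 4th → A. New chord: A minor seventh.
Root: A
Minor 3rd (3rd): C
Perfect 5th (5th): E
Minor 7th (7th): G

A C E G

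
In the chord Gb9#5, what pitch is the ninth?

Gb9#5 is built on Gb; its 9th is a major 9th above the root.
A second above G uses the letter A, and the major 9th above Gb is Ab.

Ab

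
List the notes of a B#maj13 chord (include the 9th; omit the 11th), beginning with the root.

B#maj13: major thirteenth on B#.
Root: B#
Major 3rd (3rd): D##
Perfect 5th (5th): F##
Major 7th (7th): A##
Major 9th (9th): C##
Major 13th (13th): G##

B#, D##, F##, A##, C##, G##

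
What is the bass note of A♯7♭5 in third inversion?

A♯7♭5 in root position is A#–C##–E–G#.
Third inversion places the seventh in the bass, which is G#.

G#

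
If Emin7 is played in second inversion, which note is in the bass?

Emin7 = E–G–B–D. Second inversion → fifth in the bass = B.

B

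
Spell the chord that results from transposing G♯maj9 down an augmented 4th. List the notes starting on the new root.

Transposed root: G# → D (augmented 4th down). So we spell D major ninth:
D — root
F# — major 3rd
A — perfect 5th
C# — major 7th
E — major 9th

D, F#, A, C#, E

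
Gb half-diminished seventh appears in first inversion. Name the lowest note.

Bbb

Gb half-diminished seventh = Gb–Bbb–Dbb–Fb. First inversion → third in the bass = Bbb.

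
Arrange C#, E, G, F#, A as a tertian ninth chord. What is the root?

F#

Arranged so that each adjacent pair is a third by letter name: F# – A – C# – E – G.
The bottom of that stack, F#, is the root (this is F# minor seventh flat nine).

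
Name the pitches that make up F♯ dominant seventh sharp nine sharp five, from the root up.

F♯ dominant seventh sharp nine sharp five: dominant seventh sharp nine sharp five on F#.
root → F#
3rd (major 3rd) → A#
5th (augmented 5th) → C##
7th (minor 7th) → E
9th (augmented 9th) → G##

F#, A#, C##, E, G##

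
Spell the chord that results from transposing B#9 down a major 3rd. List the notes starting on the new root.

A major 3rd down from B♯ is G♯, so the new chord is G♯ dominant ninth.
G♯ — root
B♯ — major 3rd
D♯ — perfect 5th
F♯ — minor 7th
A♯ — major 9th

G♯  B♯  D♯  F♯  A♯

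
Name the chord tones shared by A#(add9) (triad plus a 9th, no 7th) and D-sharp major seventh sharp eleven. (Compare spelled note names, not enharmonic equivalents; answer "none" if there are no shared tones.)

A#(add9): A# C## E# B#
D-sharp major seventh sharp eleven: D# F## A# C## G##
Common to both → A#, C##.

A# C##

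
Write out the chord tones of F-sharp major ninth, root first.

F-sharp major ninth: major ninth on F#.
- root: F#
- major 3rd: A#
- perfect 5th: C#
- major 7th: E#
- major 9th: G#

F# A# C# E# G#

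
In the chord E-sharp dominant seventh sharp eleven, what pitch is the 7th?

D-sharp

Root of E-sharp dominant seventh sharp eleven = E-sharp. The 7th is a minor 7th: E-sharp up a minor 7th → D-sharp.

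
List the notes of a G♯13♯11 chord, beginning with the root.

G#, B#, D#, F#, A#, C##, E#

G♯13♯11 is a dominant thirteenth sharp eleven built on G#.
- root: G#
- major 3rd: B#
- perfect 5th: D#
- minor 7th: F#
- major 9th: A#
- augmented 11th: C##
- major 13th: E#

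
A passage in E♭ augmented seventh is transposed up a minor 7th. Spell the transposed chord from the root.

Db – F – A – Cb

A minor 7th up from Eb is Db, so the new chord is Db augmented seventh.
root → Db
3rd (major 3rd) → F
5th (augmented 5th) → A
7th (minor 7th) → Cb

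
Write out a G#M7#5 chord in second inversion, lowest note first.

G#M7#5 = G#–B#–D##–F##; second inversion → fifth (D##) lowest.

D##, F##, G#, B#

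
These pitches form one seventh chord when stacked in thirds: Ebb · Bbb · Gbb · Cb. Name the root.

Cb

Stacking in thirds gives Cb – Ebb – Gbb – Bbb, so Cb is the root — Cb half-diminished seventh.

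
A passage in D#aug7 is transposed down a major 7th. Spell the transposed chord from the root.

Transposed root: D# → E (major 7th down). So we spell E augmented seventh:
Root: E
Major 3rd (3rd): G#
Augmented 5th (5th): B#
Minor 7th (7th): D

E, G#, B#, D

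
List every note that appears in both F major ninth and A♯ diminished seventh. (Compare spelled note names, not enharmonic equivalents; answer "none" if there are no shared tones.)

F major ninth = F, A, C, E, G.
A♯ diminished seventh = A-sharp, C-sharp, E, G.
Shared: E, G.

E  G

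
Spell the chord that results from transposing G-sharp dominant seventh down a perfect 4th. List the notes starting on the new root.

A perfect 4th down from G# is D#, so the new chord is D# dominant seventh.
Root: D#
Major 3rd (3rd): F##
Perfect 5th (5th): A#
Minor 7th (7th): C#

D# F## A# C#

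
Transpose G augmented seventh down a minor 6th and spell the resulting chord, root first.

B – D# – F## – A

G down a minor 6th → B. New chord: B augmented seventh.
root → B
3rd (major 3rd) → D#
5th (augmented 5th) → F##
7th (minor 7th) → A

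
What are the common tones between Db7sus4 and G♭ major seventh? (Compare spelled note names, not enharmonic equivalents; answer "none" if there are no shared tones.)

Db, Gb

Db7sus4: Db Gb Ab Cb
G♭ major seventh: Gb Bb Db F
Common to both → Db, Gb.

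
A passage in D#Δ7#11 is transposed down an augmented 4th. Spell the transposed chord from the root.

A, C♯, E, G♯, D♯

Transposed root: D♯ → A (augmented 4th down). So we spell A major seventh sharp eleven:
- root: A
- major 3rd: C♯
- perfect 5th: E
- major 7th: G♯
- augmented 11th: D♯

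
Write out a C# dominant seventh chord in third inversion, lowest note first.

In root position, C# dominant seventh is C♯–E♯–G♯–B.
Third inversion puts the seventh (B) in the bass.

B – C♯ – E♯ – G♯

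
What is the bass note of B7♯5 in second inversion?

F##

B7♯5 in root position is B–D#–F##–A.
Second inversion places the fifth in the bass, which is F##.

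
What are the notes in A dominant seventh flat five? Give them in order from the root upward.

A – C♯ – E♭ – G

Root A, quality dominant seventh flat five:
A — root
C♯ — major 3rd
E♭ — diminished 5th
G — minor 7th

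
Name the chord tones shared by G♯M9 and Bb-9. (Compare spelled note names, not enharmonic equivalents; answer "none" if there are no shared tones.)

none

G♯M9 = G#, B#, D#, F##, A#.
Bb-9 = Bb, Db, F, Ab, C.
Shared: none.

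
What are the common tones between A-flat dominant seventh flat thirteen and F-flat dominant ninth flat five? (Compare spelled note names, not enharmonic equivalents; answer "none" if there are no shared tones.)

Ab, Gb, Fb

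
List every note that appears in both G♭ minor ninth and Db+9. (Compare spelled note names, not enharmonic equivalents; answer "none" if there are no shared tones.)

Db

G♭ minor ninth: Gb Bbb Db Fb Ab
Db+9: Db F A Cb Eb
Common to both → Db.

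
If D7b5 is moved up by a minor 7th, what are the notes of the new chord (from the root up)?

C  E  Gb  Bb

A minor 7th up from D is C, so the new chord is C dominant seventh flat five.
- root: C
- major 3rd: E
- diminished 5th: Gb
- minor 7th: Bb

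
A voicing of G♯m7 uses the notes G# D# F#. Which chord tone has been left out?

The full G♯m7 chord is G#, B, D#, F#.
Comparing with the voicing, the minor 3rd (3rd) — B — is absent.

B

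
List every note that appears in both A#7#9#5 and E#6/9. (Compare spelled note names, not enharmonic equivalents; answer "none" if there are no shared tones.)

A#7#9#5: A# C## E## G# B##
E#6/9: E# G## B# C## F##
Common to both → C##.

C##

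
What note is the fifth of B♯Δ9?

Root of B♯Δ9 = B♯. The 5th is a perfect 5th: B♯ up a perfect 5th → F𝄪.

F𝄪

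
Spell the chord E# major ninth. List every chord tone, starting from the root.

E# major ninth is a major ninth built on E-sharp.
root → E-sharp
3rd (major 3rd) → G-double-sharp
5th (perfect 5th) → B-sharp
7th (major 7th) → D-double-sharp
9th (major 9th) → F-double-sharp

E-sharp  G-double-sharp  B-sharp  D-double-sharp  F-double-sharp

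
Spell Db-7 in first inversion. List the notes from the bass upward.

Db-7 = Db–Fb–Ab–Cb; first inversion → third (Fb) lowest.

Fb, Ab, Cb, Db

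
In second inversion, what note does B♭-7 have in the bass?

B♭-7 in root position is Bb–Db–F–Ab.
Second inversion places the fifth in the bass, which is F.

F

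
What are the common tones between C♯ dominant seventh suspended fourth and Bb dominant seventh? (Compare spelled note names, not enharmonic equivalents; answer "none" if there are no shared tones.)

C♯ dominant seventh suspended fourth = C-sharp, F-sharp, G-sharp, B.
Bb dominant seventh = B-flat, D, F, A-flat.
Shared: none.

none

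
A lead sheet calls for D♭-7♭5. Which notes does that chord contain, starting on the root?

D♭-7♭5 is a half-diminished seventh built on Db.
Root: Db
Minor 3rd (3rd): Fb
Diminished 5th (5th): Abb
Minor 7th (7th): Cb

Db, Fb, Abb, Cb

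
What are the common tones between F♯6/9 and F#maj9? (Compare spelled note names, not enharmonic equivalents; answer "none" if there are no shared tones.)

F# A# C# G#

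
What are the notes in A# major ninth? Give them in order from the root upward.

A♯, C𝄪, E♯, G𝄪, B♯

A# major ninth is a major ninth built on A♯.
Root: A♯
Major 3rd (3rd): C𝄪
Perfect 5th (5th): E♯
Major 7th (7th): G𝄪
Major 9th (9th): B♯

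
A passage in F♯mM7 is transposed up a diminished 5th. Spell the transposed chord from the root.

C, Eb, G, B

F# up a diminished 5th → C. New chord: C minor-major seventh.
C — root
Eb — minor 3rd
G — perfect 5th
B — major 7th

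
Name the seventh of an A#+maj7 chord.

Root of A#+maj7 = A#. The 7th is a major 7th: A# up a major 7th → G##.

G##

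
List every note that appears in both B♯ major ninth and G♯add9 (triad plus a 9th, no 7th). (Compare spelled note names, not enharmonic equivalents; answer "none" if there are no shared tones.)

B♯ major ninth = B#, D##, F##, A##, C##.
G♯add9 = G#, B#, D#, A#.
Shared: B#.

B#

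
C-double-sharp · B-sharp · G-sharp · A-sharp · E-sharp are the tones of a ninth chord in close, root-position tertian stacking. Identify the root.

Stacking in thirds gives A-sharp – C-double-sharp – E-sharp – G-sharp – B-sharp, so A-sharp is the root — A-sharp dominant ninth.

A-sharp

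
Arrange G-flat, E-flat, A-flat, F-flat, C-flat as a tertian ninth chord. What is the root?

F-flat

Arranged so that each adjacent pair is a third by letter name: F-flat – A-flat – C-flat – E-flat – G-flat.
The bottom of that stack, F-flat, is the root (this is F-flat major ninth).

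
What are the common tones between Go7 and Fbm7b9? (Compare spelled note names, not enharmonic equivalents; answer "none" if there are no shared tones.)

Fb

Go7: G Bb Db Fb
Fbm7b9: Fb Abb Cb Ebb Gbb
Common to both → Fb.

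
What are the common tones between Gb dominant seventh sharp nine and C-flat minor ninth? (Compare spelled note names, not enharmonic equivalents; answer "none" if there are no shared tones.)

Gb dominant seventh sharp nine: G-flat B-flat D-flat F-flat A
C-flat minor ninth: C-flat E-double-flat G-flat B-double-flat D-flat
Common to both → G-flat, D-flat.

G-flat – D-flat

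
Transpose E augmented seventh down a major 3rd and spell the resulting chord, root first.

A major 3rd down from E is C, so the new chord is C augmented seventh.
root → C
3rd (major 3rd) → E
5th (augmented 5th) → G♯
7th (minor 7th) → B♭

C – E – G♯ – B♭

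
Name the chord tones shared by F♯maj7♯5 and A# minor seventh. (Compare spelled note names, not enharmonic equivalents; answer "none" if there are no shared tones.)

A#, E#

F♯maj7♯5: F# A# C## E#
A# minor seventh: A# C# E# G#
Common to both → A#, E#.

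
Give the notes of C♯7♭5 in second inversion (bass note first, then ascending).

C♯7♭5 = C♯–E♯–G–B; second inversion → fifth (G) lowest.

G – B – C♯ – E♯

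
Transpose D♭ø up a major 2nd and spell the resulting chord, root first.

Db up a major 2nd → Eb. New chord: Eb half-diminished seventh.
- root: Eb
- minor 3rd: Gb
- diminished 5th: Bbb
- minor 7th: Db

Eb, Gb, Bbb, Db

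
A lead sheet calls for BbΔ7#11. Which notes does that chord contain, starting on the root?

BbΔ7#11: major seventh sharp eleven on Bb.
Root: Bb
Major 3rd (3rd): D
Perfect 5th (5th): F
Major 7th (7th): A
Augmented 11th (11th): E

Bb  D  F  A  E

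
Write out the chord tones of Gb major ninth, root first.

Gb  Bb  Db  F  Ab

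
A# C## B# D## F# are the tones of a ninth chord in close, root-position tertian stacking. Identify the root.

B#

Arranged so that each adjacent pair is a third by letter name: B# – D## – F# – A# – C##.
The bottom of that stack, B#, is the root (this is B# dominant ninth flat five).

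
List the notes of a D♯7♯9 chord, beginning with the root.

D# F## A# C# E##

Root D#, quality dominant seventh sharp nine:
- root: D#
- major 3rd: F##
- perfect 5th: A#
- minor 7th: C#
- augmented 9th: E##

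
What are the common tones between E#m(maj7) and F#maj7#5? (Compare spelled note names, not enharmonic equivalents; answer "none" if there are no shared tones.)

E#m(maj7): E# G# B# D##
F#maj7#5: F# A# C## E#
Common to both → E#.

E#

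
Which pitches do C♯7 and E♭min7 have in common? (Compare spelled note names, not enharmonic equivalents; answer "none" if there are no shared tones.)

none

C♯7 = C#, E#, G#, B.
E♭min7 = Eb, Gb, Bb, Db.
Shared: none.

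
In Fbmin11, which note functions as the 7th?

Ebb

Root of Fbmin11 = Fb. The 7th is a minor 7th: Fb up a minor 7th → Ebb.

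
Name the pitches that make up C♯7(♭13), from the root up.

C#  E#  G#  B  A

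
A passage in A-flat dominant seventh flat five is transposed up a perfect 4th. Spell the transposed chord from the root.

Transposed root: A-flat → D-flat (perfect 4th up). So we spell D-flat dominant seventh flat five:
D-flat — root
F — major 3rd
A-double-flat — diminished 5th
C-flat — minor 7th

D-flat, F, A-double-flat, C-flat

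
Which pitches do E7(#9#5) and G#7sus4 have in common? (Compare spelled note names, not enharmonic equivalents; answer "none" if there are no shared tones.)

E7(#9#5): E G♯ B♯ D F𝄪
G#7sus4: G♯ C♯ D♯ F♯
Common to both → G♯.

G♯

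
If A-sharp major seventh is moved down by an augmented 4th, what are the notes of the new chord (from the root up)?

An augmented 4th down from A-sharp is E, so the new chord is E major seventh.
root → E
3rd (major 3rd) → G-sharp
5th (perfect 5th) → B
7th (major 7th) → D-sharp

E – G-sharp – B – D-sharp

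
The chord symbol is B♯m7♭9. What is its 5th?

B♯m7♭9 is built on B#; its 5th is a perfect 5th above the root.
A fifth above B uses the letter F, and the perfect 5th above B# is F##.

F##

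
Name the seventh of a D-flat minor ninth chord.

C-flat

Root of D-flat minor ninth = D-flat. The 7th is a minor 7th: D-flat up a minor 7th → C-flat.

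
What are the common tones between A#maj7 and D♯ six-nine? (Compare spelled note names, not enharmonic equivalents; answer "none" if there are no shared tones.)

A# E#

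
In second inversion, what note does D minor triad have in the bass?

A

D minor triad = D–F–A. Second inversion → fifth in the bass = A.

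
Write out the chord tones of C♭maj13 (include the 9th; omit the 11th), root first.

Cb  Eb  Gb  Bb  Db  Ab

C♭maj13: major thirteenth on Cb.
- root: Cb
- major 3rd: Eb
- perfect 5th: Gb
- major 7th: Bb
- major 9th: Db
- major 13th: Ab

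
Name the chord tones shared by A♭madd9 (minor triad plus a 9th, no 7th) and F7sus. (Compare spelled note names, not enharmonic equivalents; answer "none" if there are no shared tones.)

Eb  Bb

A♭madd9 = Ab, Cb, Eb, Bb.
F7sus = F, Bb, C, Eb.
Shared: Eb, Bb.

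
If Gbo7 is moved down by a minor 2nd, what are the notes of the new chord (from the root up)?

F  Ab  Cb  Ebb

Transposed root: Gb → F (minor 2nd down). So we spell F diminished seventh:
F — root
Ab — minor 3rd
Cb — diminished 5th
Ebb — diminished 7th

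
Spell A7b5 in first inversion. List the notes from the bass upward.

In root position, A7b5 is A–C♯–E♭–G.
First inversion puts the third (C♯) in the bass.

C♯ E♭ G A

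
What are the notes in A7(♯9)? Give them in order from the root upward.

Root A, quality dominant seventh sharp nine:
- root: A
- major 3rd: C#
- perfect 5th: E
- minor 7th: G
- augmented 9th: B#

A, C#, E, G, B#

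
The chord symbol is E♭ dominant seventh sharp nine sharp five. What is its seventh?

D-flat

E♭ dominant seventh sharp nine sharp five is built on E-flat; its 7th is a minor 7th above the root.
A seventh above E uses the letter D, and the minor 7th above E-flat is D-flat.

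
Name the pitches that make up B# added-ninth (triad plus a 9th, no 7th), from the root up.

Root B-sharp, quality added-ninth:
- root: B-sharp
- major 3rd: D-double-sharp
- perfect 5th: F-double-sharp
- major 9th: C-double-sharp

B-sharp  D-double-sharp  F-double-sharp  C-double-sharp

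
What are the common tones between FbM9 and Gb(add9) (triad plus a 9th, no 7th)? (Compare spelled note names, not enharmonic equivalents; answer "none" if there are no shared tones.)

Ab – Gb

FbM9: Fb Ab Cb Eb Gb
Gb(add9): Gb Bb Db Ab
Common to both → Ab, Gb.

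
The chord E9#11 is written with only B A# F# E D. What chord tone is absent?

G#

The full E9#11 chord is E, G#, B, D, F#, A#.
Comparing with the voicing, the major 3rd (3rd) — G# — is absent.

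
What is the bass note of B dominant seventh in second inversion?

F#

B dominant seventh = B–D#–F#–A. Second inversion → fifth in the bass = F#.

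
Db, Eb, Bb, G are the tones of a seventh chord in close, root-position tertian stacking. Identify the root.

Stacking in thirds gives Eb – G – Bb – Db, so Eb is the root — Eb dominant seventh.

Eb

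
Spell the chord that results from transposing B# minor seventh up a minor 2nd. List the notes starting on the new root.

A minor 2nd up from B-sharp is C-sharp, so the new chord is C-sharp minor seventh.
- root: C-sharp
- minor 3rd: E
- perfect 5th: G-sharp
- minor 7th: B

C-sharp, E, G-sharp, B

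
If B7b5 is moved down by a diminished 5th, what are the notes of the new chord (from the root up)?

A diminished 5th down from B is E#, so the new chord is E# dominant seventh flat five.
- root: E#
- major 3rd: G##
- diminished 5th: B
- minor 7th: D#

E#  G##  B  D#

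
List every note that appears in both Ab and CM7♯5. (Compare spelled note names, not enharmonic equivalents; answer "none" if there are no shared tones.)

C

Ab = Ab, C, Eb.
CM7♯5 = C, E, G#, B.
Shared: C.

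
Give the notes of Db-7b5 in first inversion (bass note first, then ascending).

Db-7b5 = D♭–F♭–A𝄫–C♭; first inversion → third (F♭) lowest.

F♭ – A𝄫 – C♭ – D♭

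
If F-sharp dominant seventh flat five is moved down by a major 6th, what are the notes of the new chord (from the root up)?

Transposed root: F♯ → A (major 6th down). So we spell A dominant seventh flat five:
A — root
C♯ — major 3rd
E♭ — diminished 5th
G — minor 7th

A – C♯ – E♭ – G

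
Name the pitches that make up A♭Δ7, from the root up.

A♭Δ7: major seventh on Ab.
- root: Ab
- major 3rd: C
- perfect 5th: Eb
- major 7th: G

Ab  C  Eb  G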